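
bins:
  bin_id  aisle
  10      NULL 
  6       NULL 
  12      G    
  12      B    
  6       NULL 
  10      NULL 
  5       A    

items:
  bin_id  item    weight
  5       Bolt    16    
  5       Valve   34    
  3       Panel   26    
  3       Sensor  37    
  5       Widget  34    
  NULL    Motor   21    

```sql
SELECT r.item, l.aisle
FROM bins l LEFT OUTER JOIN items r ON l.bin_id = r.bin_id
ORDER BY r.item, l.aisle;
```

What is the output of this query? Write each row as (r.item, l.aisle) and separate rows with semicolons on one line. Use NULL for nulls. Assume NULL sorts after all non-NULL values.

LEFT JOIN keeps every row from `bins`; unmatched rows get NULL for `items`'s columns.
Matching on l.bin_id = r.bin_id. A NULL in a compared column never satisfies the condition.
- l (bin_id=10) has no partner → padded with NULL.
- l (bin_id=6) has no partner → padded with NULL.
- l (bin_id=12) has no partner → padded with NULL.
- l (bin_id=12) has no partner → padded with NULL.
- l (bin_id=6) has no partner → padded with NULL.
- l (bin_id=10) has no partner → padded with NULL.
- l (bin_id=5) pairs with 3 row(s) of r.
After projecting and ordering:
r.item | l.aisle
Bolt | A
Valve | A
Widget | A
NULL | B
NULL | G
NULL | NULL
NULL | NULL
NULL | NULL
NULL | NULL

(Bolt, A); (Valve, A); (Widget, A); (NULL, B); (NULL, G); (NULL, NULL); (NULL, NULL); (NULL, NULL); (NULL, NULL)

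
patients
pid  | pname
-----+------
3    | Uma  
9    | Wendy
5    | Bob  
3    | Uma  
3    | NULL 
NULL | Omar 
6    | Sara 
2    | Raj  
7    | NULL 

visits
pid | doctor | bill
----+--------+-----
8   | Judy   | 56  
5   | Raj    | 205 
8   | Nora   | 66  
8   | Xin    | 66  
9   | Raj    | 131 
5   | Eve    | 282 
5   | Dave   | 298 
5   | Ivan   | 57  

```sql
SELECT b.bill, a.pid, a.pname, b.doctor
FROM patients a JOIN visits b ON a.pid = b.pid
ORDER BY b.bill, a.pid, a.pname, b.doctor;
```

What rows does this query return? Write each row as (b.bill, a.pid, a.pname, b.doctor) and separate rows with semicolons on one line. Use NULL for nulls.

(57, 5, Bob, Ivan); (131, 9, Wendy, Raj); (205, 5, Bob, Raj); (282, 5, Bob, Eve); (298, 5, Bob, Dave)

INNER JOIN keeps only pairs where the ON condition holds.
Matching on a.pid = b.pid. A NULL in a compared column never satisfies the condition.
Matched pairs: 5.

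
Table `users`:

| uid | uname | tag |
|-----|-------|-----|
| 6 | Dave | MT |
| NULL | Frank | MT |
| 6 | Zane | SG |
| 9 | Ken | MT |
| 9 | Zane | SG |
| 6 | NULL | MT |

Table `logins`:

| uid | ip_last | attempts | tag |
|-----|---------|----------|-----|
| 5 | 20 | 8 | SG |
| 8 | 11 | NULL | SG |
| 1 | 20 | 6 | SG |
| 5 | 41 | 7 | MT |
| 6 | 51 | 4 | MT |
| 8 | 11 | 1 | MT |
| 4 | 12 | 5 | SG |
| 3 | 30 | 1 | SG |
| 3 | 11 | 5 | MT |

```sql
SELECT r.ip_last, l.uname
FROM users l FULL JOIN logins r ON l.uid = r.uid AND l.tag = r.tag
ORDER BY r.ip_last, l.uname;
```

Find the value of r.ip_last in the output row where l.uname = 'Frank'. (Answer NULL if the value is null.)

FULL OUTER JOIN keeps every row from both sides; unmatched rows get NULL for the other side's columns.
Matching on l.uid = r.uid AND l.tag = r.tag. A NULL in a compared column never satisfies the condition.
Matched pairs: 2; unmatched l rows kept: 4; unmatched r rows kept: 8.

NULL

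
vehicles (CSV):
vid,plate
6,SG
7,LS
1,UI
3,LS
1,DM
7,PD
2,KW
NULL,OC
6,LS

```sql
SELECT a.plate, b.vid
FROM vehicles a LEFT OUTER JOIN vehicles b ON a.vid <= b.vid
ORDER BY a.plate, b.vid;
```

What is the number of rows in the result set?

LEFT JOIN keeps every row from `vehicles a`; unmatched rows get NULL for `vehicles b`'s columns.
Matching on a.vid <= b.vid. A NULL in a compared column never satisfies the condition.
Matched pairs: 39; unmatched a rows kept: 1.
Total: 39 matched + 1 padded = 40 rows.

40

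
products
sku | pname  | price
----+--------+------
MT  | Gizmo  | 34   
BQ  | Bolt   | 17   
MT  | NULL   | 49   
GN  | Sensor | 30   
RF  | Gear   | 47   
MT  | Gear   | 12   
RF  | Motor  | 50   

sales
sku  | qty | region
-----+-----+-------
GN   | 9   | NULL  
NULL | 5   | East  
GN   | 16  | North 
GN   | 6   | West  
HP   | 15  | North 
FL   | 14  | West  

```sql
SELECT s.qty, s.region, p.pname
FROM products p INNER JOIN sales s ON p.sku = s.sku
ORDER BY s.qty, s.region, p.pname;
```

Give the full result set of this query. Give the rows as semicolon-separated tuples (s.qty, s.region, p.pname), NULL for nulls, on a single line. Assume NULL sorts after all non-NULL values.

(6, West, Sensor); (9, NULL, Sensor); (16, North, Sensor)

INNER JOIN keeps only pairs where the ON condition holds.
Matching on p.sku = s.sku. A NULL in a compared column never satisfies the condition.
Matched pairs: 3.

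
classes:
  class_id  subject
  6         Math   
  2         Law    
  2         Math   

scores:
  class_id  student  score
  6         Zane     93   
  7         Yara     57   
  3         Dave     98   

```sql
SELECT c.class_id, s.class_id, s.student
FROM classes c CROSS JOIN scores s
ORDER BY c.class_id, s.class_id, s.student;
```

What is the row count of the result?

CROSS JOIN pairs every row of `classes` with every row of `scores`: 3 × 3 = 9 rows.

9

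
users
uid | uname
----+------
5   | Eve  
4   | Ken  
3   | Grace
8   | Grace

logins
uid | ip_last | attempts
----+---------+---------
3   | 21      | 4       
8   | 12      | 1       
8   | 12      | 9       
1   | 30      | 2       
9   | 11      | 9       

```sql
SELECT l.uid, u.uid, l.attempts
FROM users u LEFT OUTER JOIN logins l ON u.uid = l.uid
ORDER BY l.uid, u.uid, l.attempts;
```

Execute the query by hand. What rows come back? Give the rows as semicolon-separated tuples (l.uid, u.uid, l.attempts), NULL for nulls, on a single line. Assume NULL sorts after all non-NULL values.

(3, 3, 4); (8, 8, 1); (8, 8, 9); (NULL, 4, NULL); (NULL, 5, NULL)

LEFT JOIN keeps every row from `users`; unmatched rows get NULL for `logins`'s columns.
Matching on u.uid = l.uid.
- uid=5: no l row matches, row kept with l columns NULL.
- uid=4: no l row matches, row kept with l columns NULL.
- uid=3: 1 matching l row(s), so 1 row(s) emitted.
- uid=8: 2 matching l row(s), so 2 row(s) emitted.
After projecting and ordering:
l.uid | u.uid | l.attempts
3 | 3 | 4
8 | 8 | 1
8 | 8 | 9
NULL | 4 | NULL
NULL | 5 | NULL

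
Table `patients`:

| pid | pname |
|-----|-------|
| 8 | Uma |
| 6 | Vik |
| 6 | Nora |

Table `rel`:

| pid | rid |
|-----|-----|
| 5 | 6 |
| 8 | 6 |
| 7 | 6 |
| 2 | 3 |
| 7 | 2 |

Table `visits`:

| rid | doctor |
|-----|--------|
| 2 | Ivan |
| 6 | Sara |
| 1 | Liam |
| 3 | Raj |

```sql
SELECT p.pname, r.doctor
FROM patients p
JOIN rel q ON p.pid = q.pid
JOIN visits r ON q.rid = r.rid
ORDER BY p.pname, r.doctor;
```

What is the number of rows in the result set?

1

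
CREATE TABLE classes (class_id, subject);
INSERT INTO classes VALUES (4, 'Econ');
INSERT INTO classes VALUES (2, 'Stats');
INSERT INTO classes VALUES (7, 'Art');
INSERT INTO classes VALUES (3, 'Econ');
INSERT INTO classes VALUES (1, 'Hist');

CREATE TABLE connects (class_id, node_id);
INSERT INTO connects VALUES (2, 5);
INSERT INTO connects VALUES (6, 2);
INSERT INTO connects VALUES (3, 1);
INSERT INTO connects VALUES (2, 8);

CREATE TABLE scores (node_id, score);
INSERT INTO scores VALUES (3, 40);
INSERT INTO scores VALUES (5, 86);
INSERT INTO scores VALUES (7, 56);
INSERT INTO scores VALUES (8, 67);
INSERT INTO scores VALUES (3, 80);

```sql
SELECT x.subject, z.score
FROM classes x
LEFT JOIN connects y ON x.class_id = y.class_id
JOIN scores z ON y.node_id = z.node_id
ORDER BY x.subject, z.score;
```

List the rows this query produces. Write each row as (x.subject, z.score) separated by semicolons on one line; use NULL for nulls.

(Stats, 67); (Stats, 86)

Joins associate left-to-right: classes LEFT JOIN connects on class_id gives 6 intermediate row(s).
Then INNER JOIN `scores z` on node_id: keep only rows whose y.node_id appears in z.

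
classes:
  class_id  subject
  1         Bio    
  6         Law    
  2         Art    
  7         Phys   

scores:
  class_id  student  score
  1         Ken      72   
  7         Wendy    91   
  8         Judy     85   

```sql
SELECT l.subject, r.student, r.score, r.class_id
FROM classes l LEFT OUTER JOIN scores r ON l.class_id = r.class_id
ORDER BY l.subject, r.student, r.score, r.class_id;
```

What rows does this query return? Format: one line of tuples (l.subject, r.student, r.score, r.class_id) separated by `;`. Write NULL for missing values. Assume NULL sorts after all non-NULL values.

LEFT JOIN keeps every row from `classes`; unmatched rows get NULL for `scores`'s columns.
Matching on l.class_id = r.class_id.
- l row (class_id=1): matches 1 r row(s) → 1 output row(s).
- l row (class_id=6): no match → kept, r columns NULL.
- l row (class_id=2): no match → kept, r columns NULL.
- l row (class_id=7): matches 1 r row(s) → 1 output row(s).
After projecting and ordering:
l.subject | r.student | r.score | r.class_id
Art | NULL | NULL | NULL
Bio | Ken | 72 | 1
Law | NULL | NULL | NULL
Phys | Wendy | 91 | 7

(Art, NULL, NULL, NULL); (Bio, Ken, 72, 1); (Law, NULL, NULL, NULL); (Phys, Wendy, 91, 7)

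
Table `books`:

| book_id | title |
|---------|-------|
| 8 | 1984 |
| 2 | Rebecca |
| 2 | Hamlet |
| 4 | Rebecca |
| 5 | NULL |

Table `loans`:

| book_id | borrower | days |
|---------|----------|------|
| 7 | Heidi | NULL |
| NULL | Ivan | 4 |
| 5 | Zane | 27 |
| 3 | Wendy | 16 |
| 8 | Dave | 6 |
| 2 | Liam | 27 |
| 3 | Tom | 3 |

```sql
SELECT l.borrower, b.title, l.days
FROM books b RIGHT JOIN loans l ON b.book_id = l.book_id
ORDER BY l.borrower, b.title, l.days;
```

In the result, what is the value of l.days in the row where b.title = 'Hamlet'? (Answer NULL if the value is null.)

27

RIGHT JOIN keeps every row from `loans`; unmatched rows get NULL for `books`'s columns.
Matching on b.book_id = l.book_id. A NULL in a compared column never satisfies the condition.
- b row (book_id=8): matches 1 l row(s) → 1 output row(s).
- b row (book_id=2): matches 1 l row(s) → 1 output row(s).
- b row (book_id=2): matches 1 l row(s) → 1 output row(s).
- b row (book_id=4): no match.
- b row (book_id=5): matches 1 l row(s) → 1 output row(s).
- 4 l row(s) had no b match → kept, b columns NULL.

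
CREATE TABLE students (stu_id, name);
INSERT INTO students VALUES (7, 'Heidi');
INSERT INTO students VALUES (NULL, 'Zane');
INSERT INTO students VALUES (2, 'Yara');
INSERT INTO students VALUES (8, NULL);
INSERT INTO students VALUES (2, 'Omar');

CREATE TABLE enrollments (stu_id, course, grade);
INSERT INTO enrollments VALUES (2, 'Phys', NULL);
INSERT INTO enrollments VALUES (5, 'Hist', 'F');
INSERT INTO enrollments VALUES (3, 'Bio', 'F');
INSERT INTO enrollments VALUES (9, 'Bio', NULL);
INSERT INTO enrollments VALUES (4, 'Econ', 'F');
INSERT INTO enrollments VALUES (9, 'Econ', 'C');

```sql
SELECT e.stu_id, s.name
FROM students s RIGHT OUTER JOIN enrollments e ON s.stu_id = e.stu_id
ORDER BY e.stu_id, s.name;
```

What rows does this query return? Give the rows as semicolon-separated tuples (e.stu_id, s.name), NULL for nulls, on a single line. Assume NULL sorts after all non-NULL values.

RIGHT JOIN keeps every row from `enrollments`; unmatched rows get NULL for `students`'s columns.
Matching on s.stu_id = e.stu_id. A NULL in a compared column never satisfies the condition.
- s row (stu_id=7): no match.
- s row (stu_id=NULL): no match.
- s row (stu_id=2): matches 1 e row(s) → 1 output row(s).
- s row (stu_id=8): no match.
- s row (stu_id=2): matches 1 e row(s) → 1 output row(s).
- plus 5 unmatched e row(s), each kept with NULL s columns.
After projecting and ordering:
e.stu_id | s.name
2 | Omar
2 | Yara
3 | NULL
4 | NULL
5 | NULL
9 | NULL
9 | NULL

(2, Omar); (2, Yara); (3, NULL); (4, NULL); (5, NULL); (9, NULL); (9, NULL)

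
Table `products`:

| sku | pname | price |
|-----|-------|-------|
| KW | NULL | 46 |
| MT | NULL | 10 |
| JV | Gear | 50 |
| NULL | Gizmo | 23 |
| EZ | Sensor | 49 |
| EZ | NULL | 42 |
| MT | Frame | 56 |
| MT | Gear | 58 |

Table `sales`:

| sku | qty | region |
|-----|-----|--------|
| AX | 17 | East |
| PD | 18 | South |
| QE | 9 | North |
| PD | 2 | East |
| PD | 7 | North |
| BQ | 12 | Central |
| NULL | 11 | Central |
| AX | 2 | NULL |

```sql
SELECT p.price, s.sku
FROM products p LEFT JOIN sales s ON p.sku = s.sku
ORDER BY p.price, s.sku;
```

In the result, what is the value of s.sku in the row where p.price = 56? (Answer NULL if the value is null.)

LEFT JOIN keeps every row from `products`; unmatched rows get NULL for `sales`'s columns.
Matching on p.sku = s.sku. A NULL in a compared column never satisfies the condition.
- p row (sku=KW): no match → kept, s columns NULL.
- p row (sku=MT): no match → kept, s columns NULL.
- p row (sku=JV): no match → kept, s columns NULL.
- p row (sku=NULL): no match → kept, s columns NULL.
- p row (sku=EZ): no match → kept, s columns NULL.
- p row (sku=EZ): no match → kept, s columns NULL.
- p row (sku=MT): no match → kept, s columns NULL.
- p row (sku=MT): no match → kept, s columns NULL.

NULL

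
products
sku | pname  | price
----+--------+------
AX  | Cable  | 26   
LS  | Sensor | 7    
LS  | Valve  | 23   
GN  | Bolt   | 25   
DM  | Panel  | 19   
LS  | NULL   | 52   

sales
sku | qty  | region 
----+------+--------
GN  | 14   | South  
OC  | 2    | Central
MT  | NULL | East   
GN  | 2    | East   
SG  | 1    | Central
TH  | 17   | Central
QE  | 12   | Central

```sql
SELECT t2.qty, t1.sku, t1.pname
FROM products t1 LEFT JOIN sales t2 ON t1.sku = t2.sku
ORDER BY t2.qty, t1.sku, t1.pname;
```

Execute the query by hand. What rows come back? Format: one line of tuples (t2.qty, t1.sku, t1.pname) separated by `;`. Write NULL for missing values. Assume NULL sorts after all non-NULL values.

LEFT JOIN keeps every row from `products`; unmatched rows get NULL for `sales`'s columns.
Matching on t1.sku = t2.sku.
- sku=AX: no t2 row matches, row kept with t2 columns NULL.
- sku=LS: no t2 row matches, row kept with t2 columns NULL.
- sku=LS: no t2 row matches, row kept with t2 columns NULL.
- sku=GN: 2 matching t2 row(s), so 2 row(s) emitted.
- sku=DM: no t2 row matches, row kept with t2 columns NULL.
- sku=LS: no t2 row matches, row kept with t2 columns NULL.
After projecting and ordering:
t2.qty | t1.sku | t1.pname
2 | GN | Bolt
14 | GN | Bolt
NULL | AX | Cable
NULL | DM | Panel
NULL | LS | Sensor
NULL | LS | Valve
NULL | LS | NULL

(2, GN, Bolt); (14, GN, Bolt); (NULL, AX, Cable); (NULL, DM, Panel); (NULL, LS, Sensor); (NULL, LS, Valve); (NULL, LS, NULL)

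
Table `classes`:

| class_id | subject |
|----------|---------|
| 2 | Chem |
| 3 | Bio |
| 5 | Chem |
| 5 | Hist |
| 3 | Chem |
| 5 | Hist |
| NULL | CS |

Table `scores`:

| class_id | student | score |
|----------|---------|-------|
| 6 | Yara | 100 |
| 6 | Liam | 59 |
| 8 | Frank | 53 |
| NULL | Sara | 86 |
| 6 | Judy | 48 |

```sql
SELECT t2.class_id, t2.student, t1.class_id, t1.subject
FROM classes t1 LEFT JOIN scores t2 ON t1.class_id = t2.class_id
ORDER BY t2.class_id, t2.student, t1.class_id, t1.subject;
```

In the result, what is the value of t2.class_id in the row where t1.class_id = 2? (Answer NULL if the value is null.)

NULL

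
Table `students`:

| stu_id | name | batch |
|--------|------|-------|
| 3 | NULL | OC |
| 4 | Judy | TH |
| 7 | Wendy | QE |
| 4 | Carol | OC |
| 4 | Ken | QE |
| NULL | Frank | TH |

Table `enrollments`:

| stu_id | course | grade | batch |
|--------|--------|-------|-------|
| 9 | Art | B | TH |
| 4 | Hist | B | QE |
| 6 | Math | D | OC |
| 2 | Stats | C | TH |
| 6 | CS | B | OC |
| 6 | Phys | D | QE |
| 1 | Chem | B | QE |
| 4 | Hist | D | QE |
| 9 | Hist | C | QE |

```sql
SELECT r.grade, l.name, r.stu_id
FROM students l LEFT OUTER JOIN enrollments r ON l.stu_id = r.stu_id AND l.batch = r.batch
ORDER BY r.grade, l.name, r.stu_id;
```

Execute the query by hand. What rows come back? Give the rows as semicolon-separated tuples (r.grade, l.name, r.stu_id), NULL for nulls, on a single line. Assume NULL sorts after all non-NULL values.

(B, Ken, 4); (D, Ken, 4); (NULL, Carol, NULL); (NULL, Frank, NULL); (NULL, Judy, NULL); (NULL, Wendy, NULL); (NULL, NULL, NULL)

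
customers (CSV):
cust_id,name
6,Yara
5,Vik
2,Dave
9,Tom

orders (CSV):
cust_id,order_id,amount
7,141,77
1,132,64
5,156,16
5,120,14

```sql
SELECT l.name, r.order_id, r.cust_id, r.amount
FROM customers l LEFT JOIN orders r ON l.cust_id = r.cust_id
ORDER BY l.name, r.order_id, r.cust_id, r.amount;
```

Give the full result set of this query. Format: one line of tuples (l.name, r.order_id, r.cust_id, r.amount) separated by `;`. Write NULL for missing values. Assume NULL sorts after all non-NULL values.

LEFT JOIN keeps every row from `customers`; unmatched rows get NULL for `orders`'s columns.
Matching on l.cust_id = r.cust_id.
- l[0] cust_id=6 → no match; kept with NULLs on the r side.
- l[1] cust_id=5 → 2 match(es) in r → 2 row(s).
- l[2] cust_id=2 → no match; kept with NULLs on the r side.
- l[3] cust_id=9 → no match; kept with NULLs on the r side.
After projecting and ordering:
l.name | r.order_id | r.cust_id | r.amount
Dave | NULL | NULL | NULL
Tom | NULL | NULL | NULL
Vik | 120 | 5 | 14
Vik | 156 | 5 | 16
Yara | NULL | NULL | NULL

(Dave, NULL, NULL, NULL); (Tom, NULL, NULL, NULL); (Vik, 120, 5, 14); (Vik, 156, 5, 16); (Yara, NULL, NULL, NULL)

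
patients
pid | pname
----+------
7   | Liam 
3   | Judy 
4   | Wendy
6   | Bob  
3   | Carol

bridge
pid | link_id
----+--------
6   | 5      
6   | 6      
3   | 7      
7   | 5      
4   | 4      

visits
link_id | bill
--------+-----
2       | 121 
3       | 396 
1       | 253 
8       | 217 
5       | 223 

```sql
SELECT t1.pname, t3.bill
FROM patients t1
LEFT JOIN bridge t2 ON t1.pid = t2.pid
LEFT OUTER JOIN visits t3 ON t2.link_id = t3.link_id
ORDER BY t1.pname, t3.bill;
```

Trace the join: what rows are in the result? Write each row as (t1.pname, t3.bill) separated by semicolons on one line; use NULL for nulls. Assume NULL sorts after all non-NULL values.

(Bob, 223); (Bob, NULL); (Carol, NULL); (Judy, NULL); (Liam, 223); (Wendy, NULL)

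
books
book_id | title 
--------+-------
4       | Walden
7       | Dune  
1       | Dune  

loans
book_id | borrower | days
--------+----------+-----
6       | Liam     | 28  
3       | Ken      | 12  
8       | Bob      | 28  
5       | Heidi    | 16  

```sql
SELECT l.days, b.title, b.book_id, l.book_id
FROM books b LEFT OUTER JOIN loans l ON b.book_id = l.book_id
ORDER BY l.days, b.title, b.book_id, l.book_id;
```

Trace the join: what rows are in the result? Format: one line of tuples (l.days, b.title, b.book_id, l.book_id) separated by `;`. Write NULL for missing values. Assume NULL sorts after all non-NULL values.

LEFT JOIN keeps every row from `books`; unmatched rows get NULL for `loans`'s columns.
Matching on b.book_id = l.book_id.
- b row (book_id=4): no match → kept, l columns NULL.
- b row (book_id=7): no match → kept, l columns NULL.
- b row (book_id=1): no match → kept, l columns NULL.
After projecting and ordering:
l.days | b.title | b.book_id | l.book_id
NULL | Dune | 1 | NULL
NULL | Dune | 7 | NULL
NULL | Walden | 4 | NULL

(NULL, Dune, 1, NULL); (NULL, Dune, 7, NULL); (NULL, Walden, 4, NULL)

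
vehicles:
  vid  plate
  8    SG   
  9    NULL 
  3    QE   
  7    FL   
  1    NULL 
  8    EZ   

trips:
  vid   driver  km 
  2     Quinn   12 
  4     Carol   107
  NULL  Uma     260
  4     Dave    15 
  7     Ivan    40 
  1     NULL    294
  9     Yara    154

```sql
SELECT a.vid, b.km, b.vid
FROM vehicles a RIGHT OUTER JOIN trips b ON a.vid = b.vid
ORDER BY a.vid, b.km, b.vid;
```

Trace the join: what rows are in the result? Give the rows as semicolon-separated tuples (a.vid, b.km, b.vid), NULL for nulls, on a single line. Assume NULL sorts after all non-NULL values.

RIGHT JOIN keeps every row from `trips`; unmatched rows get NULL for `vehicles`'s columns.
Matching on a.vid = b.vid. A NULL in a compared column never satisfies the condition.
- a row (vid=8): no match.
- a row (vid=9): matches 1 b row(s) → 1 output row(s).
- a row (vid=3): no match.
- a row (vid=7): matches 1 b row(s) → 1 output row(s).
- a row (vid=1): matches 1 b row(s) → 1 output row(s).
- a row (vid=8): no match.
- 4 row(s) from b found no a partner → padded with NULL.
After projecting and ordering:
a.vid | b.km | b.vid
1 | 294 | 1
7 | 40 | 7
9 | 154 | 9
NULL | 12 | 2
NULL | 15 | 4
NULL | 107 | 4
NULL | 260 | NULL

(1, 294, 1); (7, 40, 7); (9, 154, 9); (NULL, 12, 2); (NULL, 15, 4); (NULL, 107, 4); (NULL, 260, NULL)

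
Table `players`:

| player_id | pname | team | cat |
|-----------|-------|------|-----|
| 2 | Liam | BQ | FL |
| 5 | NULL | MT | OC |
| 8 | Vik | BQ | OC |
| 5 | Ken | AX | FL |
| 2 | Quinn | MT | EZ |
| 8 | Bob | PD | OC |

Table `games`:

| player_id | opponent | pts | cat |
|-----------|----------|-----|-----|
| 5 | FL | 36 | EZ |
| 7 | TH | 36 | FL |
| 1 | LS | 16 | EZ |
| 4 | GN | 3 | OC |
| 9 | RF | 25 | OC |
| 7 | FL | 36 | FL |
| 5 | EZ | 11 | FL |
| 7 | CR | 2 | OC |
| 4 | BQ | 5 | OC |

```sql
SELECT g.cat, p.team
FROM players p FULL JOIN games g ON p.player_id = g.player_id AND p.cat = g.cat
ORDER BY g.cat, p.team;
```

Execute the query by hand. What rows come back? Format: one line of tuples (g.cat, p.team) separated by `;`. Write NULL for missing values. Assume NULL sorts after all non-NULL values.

FULL OUTER JOIN keeps every row from both sides; unmatched rows get NULL for the other side's columns.
Matching on p.player_id = g.player_id AND p.cat = g.cat.
- p[0] player_id=2, cat=FL → no match; kept with NULLs on the g side.
- p[1] player_id=5, cat=OC → no match; kept with NULLs on the g side.
- p[2] player_id=8, cat=OC → no match; kept with NULLs on the g side.
- p[3] player_id=5, cat=FL → 1 match(es) in g → 1 row(s).
- p[4] player_id=2, cat=EZ → no match; kept with NULLs on the g side.
- p[5] player_id=8, cat=OC → no match; kept with NULLs on the g side.
- plus 8 unmatched g row(s), each kept with NULL p columns.

(EZ, NULL); (EZ, NULL); (FL, AX); (FL, NULL); (FL, NULL); (OC, NULL); (OC, NULL); (OC, NULL); (OC, NULL); (NULL, BQ); (NULL, BQ); (NULL, MT); (NULL, MT); (NULL, PD)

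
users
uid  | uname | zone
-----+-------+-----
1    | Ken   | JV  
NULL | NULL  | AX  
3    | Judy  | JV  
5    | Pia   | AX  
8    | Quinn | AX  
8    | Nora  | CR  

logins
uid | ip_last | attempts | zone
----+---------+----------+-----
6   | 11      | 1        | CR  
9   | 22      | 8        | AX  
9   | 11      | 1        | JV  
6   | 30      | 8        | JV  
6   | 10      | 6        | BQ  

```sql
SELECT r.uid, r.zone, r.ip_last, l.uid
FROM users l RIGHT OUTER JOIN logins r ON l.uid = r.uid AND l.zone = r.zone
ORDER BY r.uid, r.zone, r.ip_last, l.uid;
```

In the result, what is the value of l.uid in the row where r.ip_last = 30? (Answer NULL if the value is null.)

NULL

RIGHT JOIN keeps every row from `logins`; unmatched rows get NULL for `users`'s columns.
Matching on l.uid = r.uid AND l.zone = r.zone. A NULL in a compared column never satisfies the condition.
- l (uid=1, zone=JV) has no partner in r.
- l (uid=NULL, zone=AX) has no partner in r.
- l (uid=3, zone=JV) has no partner in r.
- l (uid=5, zone=AX) has no partner in r.
- l (uid=8, zone=AX) has no partner in r.
- l (uid=8, zone=CR) has no partner in r.
- plus 5 unmatched r row(s), each kept with NULL l columns.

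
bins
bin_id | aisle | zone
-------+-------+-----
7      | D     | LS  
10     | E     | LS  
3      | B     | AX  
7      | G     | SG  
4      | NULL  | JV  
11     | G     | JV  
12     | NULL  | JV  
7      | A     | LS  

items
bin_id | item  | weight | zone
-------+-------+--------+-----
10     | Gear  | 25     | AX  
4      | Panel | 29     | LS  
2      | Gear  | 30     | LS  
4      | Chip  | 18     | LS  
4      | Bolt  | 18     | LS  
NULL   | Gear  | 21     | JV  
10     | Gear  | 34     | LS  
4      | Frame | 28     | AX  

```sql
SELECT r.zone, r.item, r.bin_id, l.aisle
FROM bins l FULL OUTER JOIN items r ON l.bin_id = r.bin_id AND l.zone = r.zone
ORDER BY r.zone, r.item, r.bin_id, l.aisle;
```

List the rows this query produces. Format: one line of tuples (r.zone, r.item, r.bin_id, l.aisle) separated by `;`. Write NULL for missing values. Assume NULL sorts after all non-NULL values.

(AX, Frame, 4, NULL); (AX, Gear, 10, NULL); (JV, Gear, NULL, NULL); (LS, Bolt, 4, NULL); (LS, Chip, 4, NULL); (LS, Gear, 2, NULL); (LS, Gear, 10, E); (LS, Panel, 4, NULL); (NULL, NULL, NULL, A); (NULL, NULL, NULL, B); (NULL, NULL, NULL, D); (NULL, NULL, NULL, G); (NULL, NULL, NULL, G); (NULL, NULL, NULL, NULL); (NULL, NULL, NULL, NULL)

FULL OUTER JOIN keeps every row from both sides; unmatched rows get NULL for the other side's columns.
Matching on l.bin_id = r.bin_id AND l.zone = r.zone. A NULL in a compared column never satisfies the condition.
Matched pairs: 1; unmatched l rows kept: 7; unmatched r rows kept: 7.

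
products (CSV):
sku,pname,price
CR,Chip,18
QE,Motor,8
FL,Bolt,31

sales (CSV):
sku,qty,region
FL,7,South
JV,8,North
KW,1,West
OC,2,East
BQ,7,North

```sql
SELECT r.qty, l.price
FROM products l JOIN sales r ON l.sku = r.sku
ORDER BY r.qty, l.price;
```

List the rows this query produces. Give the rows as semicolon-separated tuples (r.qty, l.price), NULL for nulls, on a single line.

(7, 31)

INNER JOIN keeps only pairs where the ON condition holds.
Matching on l.sku = r.sku.
- l (sku=CR) has no partner → excluded.
- l (sku=QE) has no partner → excluded.
- l (sku=FL) pairs with 1 row(s) of r.
After projecting and ordering:
r.qty | l.price
7 | 31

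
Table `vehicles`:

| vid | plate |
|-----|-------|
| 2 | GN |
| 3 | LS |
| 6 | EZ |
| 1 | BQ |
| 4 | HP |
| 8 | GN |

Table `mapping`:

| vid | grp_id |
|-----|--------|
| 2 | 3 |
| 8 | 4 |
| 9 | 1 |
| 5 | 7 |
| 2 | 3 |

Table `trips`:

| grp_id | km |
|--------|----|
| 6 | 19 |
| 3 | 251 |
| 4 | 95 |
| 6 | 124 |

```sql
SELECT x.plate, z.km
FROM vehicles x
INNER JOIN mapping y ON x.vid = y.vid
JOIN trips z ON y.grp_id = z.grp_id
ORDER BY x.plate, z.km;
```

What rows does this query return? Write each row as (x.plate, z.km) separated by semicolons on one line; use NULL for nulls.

Joins associate left-to-right: vehicles INNER JOIN mapping on vid gives 3 intermediate row(s).
Then INNER JOIN `trips z` on grp_id: keep only rows whose y.grp_id appears in z.

(GN, 95); (GN, 251); (GN, 251)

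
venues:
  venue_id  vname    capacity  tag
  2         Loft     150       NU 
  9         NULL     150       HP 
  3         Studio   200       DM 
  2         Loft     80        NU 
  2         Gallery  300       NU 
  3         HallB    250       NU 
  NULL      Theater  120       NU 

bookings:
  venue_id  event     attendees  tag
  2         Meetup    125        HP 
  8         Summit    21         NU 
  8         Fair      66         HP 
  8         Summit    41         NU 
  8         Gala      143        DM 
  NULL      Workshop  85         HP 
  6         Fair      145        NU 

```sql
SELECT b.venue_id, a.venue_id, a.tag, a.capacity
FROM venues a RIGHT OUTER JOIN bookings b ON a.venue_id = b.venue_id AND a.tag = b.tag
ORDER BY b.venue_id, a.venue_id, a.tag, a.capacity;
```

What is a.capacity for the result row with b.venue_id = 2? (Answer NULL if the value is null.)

NULL

RIGHT JOIN keeps every row from `bookings`; unmatched rows get NULL for `venues`'s columns.
Matching on a.venue_id = b.venue_id AND a.tag = b.tag. A NULL in a compared column never satisfies the condition.
- venue_id=2, tag=NU: no matching b row.
- venue_id=9, tag=HP: no matching b row.
- venue_id=3, tag=DM: no matching b row.
- venue_id=2, tag=NU: no matching b row.
- venue_id=2, tag=NU: no matching b row.
- venue_id=3, tag=NU: no matching b row.
- venue_id=NULL, tag=NU: no matching b row.
- 7 b row(s) had no a match → kept, a columns NULL.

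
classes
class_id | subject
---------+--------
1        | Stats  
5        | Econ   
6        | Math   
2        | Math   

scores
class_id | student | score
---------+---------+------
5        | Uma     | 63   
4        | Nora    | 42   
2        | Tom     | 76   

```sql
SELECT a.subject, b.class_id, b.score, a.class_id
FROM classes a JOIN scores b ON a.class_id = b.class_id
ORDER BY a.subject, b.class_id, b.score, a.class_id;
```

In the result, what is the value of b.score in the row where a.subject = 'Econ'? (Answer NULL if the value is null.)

63

INNER JOIN keeps only pairs where the ON condition holds.
Matching on a.class_id = b.class_id.
Matched pairs: 2.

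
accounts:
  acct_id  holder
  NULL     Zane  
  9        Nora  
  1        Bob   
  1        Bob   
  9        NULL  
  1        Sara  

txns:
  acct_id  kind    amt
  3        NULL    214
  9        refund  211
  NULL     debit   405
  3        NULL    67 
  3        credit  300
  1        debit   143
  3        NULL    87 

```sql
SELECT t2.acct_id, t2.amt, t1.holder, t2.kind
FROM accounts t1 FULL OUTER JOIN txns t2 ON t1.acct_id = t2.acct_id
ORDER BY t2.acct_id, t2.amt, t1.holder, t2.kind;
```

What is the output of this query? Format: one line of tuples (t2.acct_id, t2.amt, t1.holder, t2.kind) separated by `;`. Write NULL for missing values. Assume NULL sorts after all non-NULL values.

(1, 143, Bob, debit); (1, 143, Bob, debit); (1, 143, Sara, debit); (3, 67, NULL, NULL); (3, 87, NULL, NULL); (3, 214, NULL, NULL); (3, 300, NULL, credit); (9, 211, Nora, refund); (9, 211, NULL, refund); (NULL, 405, NULL, debit); (NULL, NULL, Zane, NULL)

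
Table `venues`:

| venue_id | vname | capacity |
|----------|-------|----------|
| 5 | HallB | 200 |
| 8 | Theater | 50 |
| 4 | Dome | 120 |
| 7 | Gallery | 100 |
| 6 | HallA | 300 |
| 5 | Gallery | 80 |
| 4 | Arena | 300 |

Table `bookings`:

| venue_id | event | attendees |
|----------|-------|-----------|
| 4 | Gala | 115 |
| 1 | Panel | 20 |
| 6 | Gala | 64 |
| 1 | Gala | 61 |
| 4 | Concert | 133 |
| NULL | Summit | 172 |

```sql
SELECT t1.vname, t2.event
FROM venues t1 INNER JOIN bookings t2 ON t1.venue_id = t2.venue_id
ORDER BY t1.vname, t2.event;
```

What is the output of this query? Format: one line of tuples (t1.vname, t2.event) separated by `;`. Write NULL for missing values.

INNER JOIN keeps only pairs where the ON condition holds.
Matching on t1.venue_id = t2.venue_id. A NULL in a compared column never satisfies the condition.
- venue_id=5: no matching t2 row, dropped.
- venue_id=8: no matching t2 row, dropped.
- venue_id=4: 2 matching t2 row(s), so 2 row(s) emitted.
- venue_id=7: no matching t2 row, dropped.
- venue_id=6: 1 matching t2 row(s), so 1 row(s) emitted.
- venue_id=5: no matching t2 row, dropped.
- venue_id=4: 2 matching t2 row(s), so 2 row(s) emitted.
After projecting and ordering:
t1.vname | t2.event
Arena | Concert
Arena | Gala
Dome | Concert
Dome | Gala
HallA | Gala

(Arena, Concert); (Arena, Gala); (Dome, Concert); (Dome, Gala); (HallA, Gala)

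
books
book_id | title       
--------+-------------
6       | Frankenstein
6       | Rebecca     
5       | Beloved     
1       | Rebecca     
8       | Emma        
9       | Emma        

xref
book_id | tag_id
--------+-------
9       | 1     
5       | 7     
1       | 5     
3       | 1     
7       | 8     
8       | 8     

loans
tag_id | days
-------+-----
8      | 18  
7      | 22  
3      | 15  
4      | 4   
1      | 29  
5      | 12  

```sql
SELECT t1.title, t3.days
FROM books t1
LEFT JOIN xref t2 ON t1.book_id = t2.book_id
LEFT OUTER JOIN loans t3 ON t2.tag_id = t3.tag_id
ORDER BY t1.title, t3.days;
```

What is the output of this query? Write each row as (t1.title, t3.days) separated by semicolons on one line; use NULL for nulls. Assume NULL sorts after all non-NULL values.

(Beloved, 22); (Emma, 18); (Emma, 29); (Frankenstein, NULL); (Rebecca, 12); (Rebecca, NULL)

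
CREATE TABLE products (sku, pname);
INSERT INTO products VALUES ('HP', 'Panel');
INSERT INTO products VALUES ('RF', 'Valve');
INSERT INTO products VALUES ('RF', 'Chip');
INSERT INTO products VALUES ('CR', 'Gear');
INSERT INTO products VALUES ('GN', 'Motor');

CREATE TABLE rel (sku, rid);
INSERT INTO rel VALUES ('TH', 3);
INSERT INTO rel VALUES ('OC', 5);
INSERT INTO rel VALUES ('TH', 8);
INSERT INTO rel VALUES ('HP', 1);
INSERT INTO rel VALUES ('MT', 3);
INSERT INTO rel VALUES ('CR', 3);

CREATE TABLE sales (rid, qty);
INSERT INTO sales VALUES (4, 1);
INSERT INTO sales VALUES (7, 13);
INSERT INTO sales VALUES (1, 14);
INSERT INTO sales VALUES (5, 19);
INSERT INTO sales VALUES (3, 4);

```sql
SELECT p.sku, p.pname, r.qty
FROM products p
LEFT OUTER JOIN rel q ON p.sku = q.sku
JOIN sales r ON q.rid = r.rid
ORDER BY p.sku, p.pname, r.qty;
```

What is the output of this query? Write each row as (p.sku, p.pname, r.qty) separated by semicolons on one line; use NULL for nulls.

(CR, Gear, 4); (HP, Panel, 14)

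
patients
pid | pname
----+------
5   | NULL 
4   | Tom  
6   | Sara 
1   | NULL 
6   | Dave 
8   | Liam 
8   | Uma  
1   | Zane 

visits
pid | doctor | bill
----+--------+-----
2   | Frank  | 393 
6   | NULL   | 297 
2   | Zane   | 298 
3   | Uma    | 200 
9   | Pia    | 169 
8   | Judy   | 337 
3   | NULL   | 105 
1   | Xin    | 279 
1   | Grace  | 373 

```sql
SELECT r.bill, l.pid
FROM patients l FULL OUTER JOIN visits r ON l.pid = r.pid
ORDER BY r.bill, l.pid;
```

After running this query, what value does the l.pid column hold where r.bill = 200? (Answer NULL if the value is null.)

FULL OUTER JOIN keeps every row from both sides; unmatched rows get NULL for the other side's columns.
Matching on l.pid = r.pid.
- l[0] pid=5 → no match; kept with NULLs on the r side.
- l[1] pid=4 → no match; kept with NULLs on the r side.
- l[2] pid=6 → 1 match(es) in r → 1 row(s).
- l[3] pid=1 → 2 match(es) in r → 2 row(s).
- l[4] pid=6 → 1 match(es) in r → 1 row(s).
- l[5] pid=8 → 1 match(es) in r → 1 row(s).
- l[6] pid=8 → 1 match(es) in r → 1 row(s).
- l[7] pid=1 → 2 match(es) in r → 2 row(s).
- 5 row(s) from r found no l partner → padded with NULL.

NULL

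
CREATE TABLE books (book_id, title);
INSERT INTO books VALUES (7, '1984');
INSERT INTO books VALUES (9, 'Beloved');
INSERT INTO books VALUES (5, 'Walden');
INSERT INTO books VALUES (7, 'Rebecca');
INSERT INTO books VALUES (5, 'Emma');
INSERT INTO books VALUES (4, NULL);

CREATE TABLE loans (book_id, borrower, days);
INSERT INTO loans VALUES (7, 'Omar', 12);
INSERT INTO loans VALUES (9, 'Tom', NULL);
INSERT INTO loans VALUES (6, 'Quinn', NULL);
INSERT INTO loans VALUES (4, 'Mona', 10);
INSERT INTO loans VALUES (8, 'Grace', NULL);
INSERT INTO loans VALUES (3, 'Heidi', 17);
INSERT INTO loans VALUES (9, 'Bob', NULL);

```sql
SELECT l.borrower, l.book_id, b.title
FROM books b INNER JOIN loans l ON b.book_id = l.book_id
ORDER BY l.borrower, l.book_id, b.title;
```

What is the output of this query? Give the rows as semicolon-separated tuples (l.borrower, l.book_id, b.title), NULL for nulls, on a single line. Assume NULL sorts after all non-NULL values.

INNER JOIN keeps only pairs where the ON condition holds.
Matching on b.book_id = l.book_id.
- b[0] book_id=7 → 1 match(es) in l → 1 row(s).
- b[1] book_id=9 → 2 match(es) in l → 2 row(s).
- b[2] book_id=5 → no match; dropped.
- b[3] book_id=7 → 1 match(es) in l → 1 row(s).
- b[4] book_id=5 → no match; dropped.
- b[5] book_id=4 → 1 match(es) in l → 1 row(s).
After projecting and ordering:
l.borrower | l.book_id | b.title
Bob | 9 | Beloved
Mona | 4 | NULL
Omar | 7 | 1984
Omar | 7 | Rebecca
Tom | 9 | Beloved

(Bob, 9, Beloved); (Mona, 4, NULL); (Omar, 7, 1984); (Omar, 7, Rebecca); (Tom, 9, Beloved)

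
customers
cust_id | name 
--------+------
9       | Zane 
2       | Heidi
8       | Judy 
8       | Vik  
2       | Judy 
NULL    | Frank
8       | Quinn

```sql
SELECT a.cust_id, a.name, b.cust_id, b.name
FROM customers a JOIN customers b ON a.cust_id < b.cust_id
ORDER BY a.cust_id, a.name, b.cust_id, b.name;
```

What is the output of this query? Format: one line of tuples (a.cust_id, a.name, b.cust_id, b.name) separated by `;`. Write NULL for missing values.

(2, Heidi, 8, Judy); (2, Heidi, 8, Quinn); (2, Heidi, 8, Vik); (2, Heidi, 9, Zane); (2, Judy, 8, Judy); (2, Judy, 8, Quinn); (2, Judy, 8, Vik); (2, Judy, 9, Zane); (8, Judy, 9, Zane); (8, Quinn, 9, Zane); (8, Vik, 9, Zane)

INNER JOIN keeps only pairs where the ON condition holds.
Matching on a.cust_id < b.cust_id. A NULL in a compared column never satisfies the condition.
- cust_id=9: no matching b row, dropped.
- cust_id=2: 4 matching b row(s), so 4 row(s) emitted.
- cust_id=8: 1 matching b row(s), so 1 row(s) emitted.
- cust_id=8: 1 matching b row(s), so 1 row(s) emitted.
- cust_id=2: 4 matching b row(s), so 4 row(s) emitted.
- cust_id=NULL: no matching b row, dropped.
- cust_id=8: 1 matching b row(s), so 1 row(s) emitted.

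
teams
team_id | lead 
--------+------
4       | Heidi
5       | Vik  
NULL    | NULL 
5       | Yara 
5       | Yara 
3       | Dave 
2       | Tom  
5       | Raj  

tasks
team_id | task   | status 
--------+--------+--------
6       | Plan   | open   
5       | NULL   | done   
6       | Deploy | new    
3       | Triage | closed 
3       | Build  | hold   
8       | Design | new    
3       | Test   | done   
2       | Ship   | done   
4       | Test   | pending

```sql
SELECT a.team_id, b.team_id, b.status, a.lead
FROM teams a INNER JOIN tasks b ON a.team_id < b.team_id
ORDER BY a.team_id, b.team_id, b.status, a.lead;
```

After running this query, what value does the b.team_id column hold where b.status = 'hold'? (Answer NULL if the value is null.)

3

INNER JOIN keeps only pairs where the ON condition holds.
Matching on a.team_id < b.team_id. A NULL in a compared column never satisfies the condition.
Matched pairs: 29.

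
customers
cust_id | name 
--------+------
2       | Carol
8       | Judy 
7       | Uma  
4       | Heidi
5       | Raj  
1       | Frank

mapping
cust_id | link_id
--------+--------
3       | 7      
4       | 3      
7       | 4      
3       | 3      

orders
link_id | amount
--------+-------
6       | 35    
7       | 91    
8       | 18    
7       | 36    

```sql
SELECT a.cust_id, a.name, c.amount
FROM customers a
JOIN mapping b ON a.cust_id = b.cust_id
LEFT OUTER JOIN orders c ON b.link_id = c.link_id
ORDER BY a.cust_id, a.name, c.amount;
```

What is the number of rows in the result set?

2

Step 1 — a INNER JOIN b on cust_id → 2 row(s).
Then LEFT JOIN `orders c` on link_id: each of those 2 rows is kept; rows whose b.link_id has no match in c get NULL for c's columns.
Result: 2 row(s).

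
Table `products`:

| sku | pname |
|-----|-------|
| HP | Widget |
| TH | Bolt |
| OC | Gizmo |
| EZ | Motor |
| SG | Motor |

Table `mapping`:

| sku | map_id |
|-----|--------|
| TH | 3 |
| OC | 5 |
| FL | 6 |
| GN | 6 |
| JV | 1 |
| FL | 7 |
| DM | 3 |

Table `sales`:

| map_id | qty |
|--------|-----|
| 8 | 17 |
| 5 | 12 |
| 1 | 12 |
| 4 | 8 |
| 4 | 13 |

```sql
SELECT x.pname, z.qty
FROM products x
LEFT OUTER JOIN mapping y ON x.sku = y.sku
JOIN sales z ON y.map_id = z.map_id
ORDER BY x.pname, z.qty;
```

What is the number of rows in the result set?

1

Step 1 — x LEFT JOIN y on sku → 5 row(s).
Then INNER JOIN `sales z` on map_id: keep only rows whose y.map_id appears in z.
Result: 1 row(s).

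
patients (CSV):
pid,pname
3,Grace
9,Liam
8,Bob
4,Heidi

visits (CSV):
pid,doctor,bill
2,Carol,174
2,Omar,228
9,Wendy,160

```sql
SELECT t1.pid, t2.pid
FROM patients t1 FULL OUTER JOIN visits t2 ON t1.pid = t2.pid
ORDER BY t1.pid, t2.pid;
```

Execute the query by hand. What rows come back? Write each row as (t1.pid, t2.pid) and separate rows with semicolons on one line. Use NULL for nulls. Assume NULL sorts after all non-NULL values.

(3, NULL); (4, NULL); (8, NULL); (9, 9); (NULL, 2); (NULL, 2)

FULL OUTER JOIN keeps every row from both sides; unmatched rows get NULL for the other side's columns.
Matching on t1.pid = t2.pid.
- t1[0] pid=3 → no match; kept with NULLs on the t2 side.
- t1[1] pid=9 → 1 match(es) in t2 → 1 row(s).
- t1[2] pid=8 → no match; kept with NULLs on the t2 side.
- t1[3] pid=4 → no match; kept with NULLs on the t2 side.
- 2 row(s) from t2 found no t1 partner → padded with NULL.
After projecting and ordering:
t1.pid | t2.pid
3 | NULL
4 | NULL
8 | NULL
9 | 9
NULL | 2
NULL | 2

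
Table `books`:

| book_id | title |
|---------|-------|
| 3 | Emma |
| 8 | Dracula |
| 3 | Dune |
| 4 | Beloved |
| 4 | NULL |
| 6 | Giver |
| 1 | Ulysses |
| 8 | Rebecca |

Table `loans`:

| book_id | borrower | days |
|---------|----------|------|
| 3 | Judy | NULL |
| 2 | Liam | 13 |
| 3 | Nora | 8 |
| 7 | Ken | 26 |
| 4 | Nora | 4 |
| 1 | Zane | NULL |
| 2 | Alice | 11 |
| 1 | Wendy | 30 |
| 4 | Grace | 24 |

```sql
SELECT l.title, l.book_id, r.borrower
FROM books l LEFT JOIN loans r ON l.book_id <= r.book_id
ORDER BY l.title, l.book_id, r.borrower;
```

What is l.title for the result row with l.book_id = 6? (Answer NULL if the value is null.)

LEFT JOIN keeps every row from `books`; unmatched rows get NULL for `loans`'s columns.
Matching on l.book_id <= r.book_id.
Matched pairs: 26; unmatched l rows kept: 2.

Giver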